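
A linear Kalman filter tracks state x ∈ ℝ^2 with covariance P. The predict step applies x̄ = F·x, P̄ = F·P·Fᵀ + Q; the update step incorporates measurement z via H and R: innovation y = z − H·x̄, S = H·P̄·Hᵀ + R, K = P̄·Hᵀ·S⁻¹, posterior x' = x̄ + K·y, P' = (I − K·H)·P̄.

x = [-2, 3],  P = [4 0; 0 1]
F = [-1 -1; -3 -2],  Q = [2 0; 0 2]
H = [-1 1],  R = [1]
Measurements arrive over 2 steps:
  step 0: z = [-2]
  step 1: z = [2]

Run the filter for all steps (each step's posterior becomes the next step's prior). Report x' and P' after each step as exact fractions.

step 0: x̄ = F·x = [-1, 0]
step 0: P̄ = F·P·Fᵀ + Q = [7 14; 14 42]
step 0: y = z − H·x̄ = [-3]
step 0: S = H·P̄·Hᵀ + R = [22]
step 0: K = P̄·Hᵀ·S⁻¹ = [7/22; 14/11]
step 0: x' = x̄ + K·y = [-43/22, -42/11]
step 0: P' = (I − K·H)·P̄ = [105/22 56/11; 56/11 70/11]
step 1: x̄ = F·x = [127/22, 27/2]
step 1: P̄ = F·P·Fᵀ + Q = [513/22 105/2; 105/2 263/2]
step 1: y = z − H·x̄ = [-63/11]
step 1: S = H·P̄·Hᵀ + R = [559/11]
step 1: K = P̄·Hᵀ·S⁻¹ = [321/559; 869/559]
step 1: x' = x̄ + K·y = [2777/1118, 5139/1118]
step 1: P' = (I − K·H)·P̄ = [7335/1118 7977/1118; 7977/1118 9715/1118]

step 0: x' = [-43/22, -42/11], P' = [105/22 56/11; 56/11 70/11]
step 1: x' = [2777/1118, 5139/1118], P' = [7335/1118 7977/1118; 7977/1118 9715/1118]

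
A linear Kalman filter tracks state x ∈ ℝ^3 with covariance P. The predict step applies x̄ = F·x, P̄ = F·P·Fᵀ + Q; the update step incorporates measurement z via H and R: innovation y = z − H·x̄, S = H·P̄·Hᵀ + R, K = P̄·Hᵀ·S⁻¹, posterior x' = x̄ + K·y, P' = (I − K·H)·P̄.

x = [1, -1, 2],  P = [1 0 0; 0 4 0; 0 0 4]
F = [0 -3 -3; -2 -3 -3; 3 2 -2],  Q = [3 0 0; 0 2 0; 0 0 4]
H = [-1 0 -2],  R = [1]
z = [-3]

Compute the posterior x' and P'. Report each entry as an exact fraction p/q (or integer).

x̄ = F·x = [-3, -5, -3]
P̄ = F·P·Fᵀ + Q = [75 72 0; 72 78 -6; 0 -6 45]
y = z − H·x̄ = [-12]
S = H·P̄·Hᵀ + R = [256]
K = P̄·Hᵀ·S⁻¹ = [-75/256; -15/64; -45/128]
x' = x̄ + K·y = [33/64, -35/16, 39/32]
P' = (I − K·H)·P̄ = [13575/256 3483/64 -3375/128; 3483/64 1023/16 -867/32; -3375/128 -867/32 855/64]

x' = [33/64, -35/16, 39/32]
P' = [13575/256 3483/64 -3375/128; 3483/64 1023/16 -867/32; -3375/128 -867/32 855/64]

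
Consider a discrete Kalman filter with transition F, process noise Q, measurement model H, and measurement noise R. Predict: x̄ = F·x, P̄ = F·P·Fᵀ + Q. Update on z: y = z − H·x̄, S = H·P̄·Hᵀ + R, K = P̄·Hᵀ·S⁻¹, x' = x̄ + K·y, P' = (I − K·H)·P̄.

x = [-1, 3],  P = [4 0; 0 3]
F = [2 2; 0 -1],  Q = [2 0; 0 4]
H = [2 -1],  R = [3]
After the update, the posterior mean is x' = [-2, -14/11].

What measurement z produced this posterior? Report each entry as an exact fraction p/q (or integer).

z = [-3]

x̄ = F·x = [4, -3]
P̄ = F·P·Fᵀ + Q = [30 -6; -6 7]
S = H·P̄·Hᵀ + R = [154]
K = P̄·Hᵀ·S⁻¹ = [3/7; -19/154]
x' − x̄ = [-6, 19/11] = K·y
y = (KᵀK)⁻¹·Kᵀ·(x' − x̄) = [-14]
z = y + H·x̄ = [-14] + [11] = [-3]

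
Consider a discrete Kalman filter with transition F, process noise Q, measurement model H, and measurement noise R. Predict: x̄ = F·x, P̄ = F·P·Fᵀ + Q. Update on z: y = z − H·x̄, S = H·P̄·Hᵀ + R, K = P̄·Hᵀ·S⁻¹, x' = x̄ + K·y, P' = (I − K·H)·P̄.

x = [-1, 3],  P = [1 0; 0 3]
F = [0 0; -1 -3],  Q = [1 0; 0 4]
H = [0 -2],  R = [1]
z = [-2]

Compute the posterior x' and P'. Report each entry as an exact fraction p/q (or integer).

x̄ = F·x = [0, -8]
P̄ = F·P·Fᵀ + Q = [1 0; 0 32]
y = z − H·x̄ = [-18]
S = H·P̄·Hᵀ + R = [129]
K = P̄·Hᵀ·S⁻¹ = [0; -64/129]
x' = x̄ + K·y = [0, 40/43]
P' = (I − K·H)·P̄ = [1 0; 0 32/129]

x' = [0, 40/43]
P' = [1 0; 0 32/129]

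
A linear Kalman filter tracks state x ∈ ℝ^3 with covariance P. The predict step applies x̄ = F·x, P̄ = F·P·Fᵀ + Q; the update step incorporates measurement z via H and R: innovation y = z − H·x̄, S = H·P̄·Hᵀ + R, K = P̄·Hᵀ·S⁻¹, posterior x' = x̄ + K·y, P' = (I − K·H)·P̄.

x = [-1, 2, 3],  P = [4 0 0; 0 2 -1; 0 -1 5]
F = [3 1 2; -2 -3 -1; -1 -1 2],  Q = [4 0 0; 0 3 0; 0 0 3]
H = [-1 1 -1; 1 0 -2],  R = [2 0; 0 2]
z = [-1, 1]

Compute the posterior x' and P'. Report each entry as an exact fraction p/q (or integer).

x̄ = F·x = [5, -7, 5]
P̄ = F·P·Fᵀ + Q = [58 -33 6; -33 36 9; 6 9 33]
y = z − H·x̄ = [16, 6]
S = H·P̄·Hᵀ + R = [189 -37; -37 168]
K = P̄·Hᵀ·S⁻¹ = [-14594/30383 5105/30383; 8193/30383 -7419/30383; -7260/30383 -12450/30383]
x' = x̄ + K·y = [-50959/30383, -126107/30383, -38945/30383]
P' = (I − K·H)·P̄ = [111766/30383 133356/30383 50778/30383; 133356/30383 223839/30383 74097/30383; 50778/30383 74097/30383 37839/30383]

x' = [-50959/30383, -126107/30383, -38945/30383]
P' = [111766/30383 133356/30383 50778/30383; 133356/30383 223839/30383 74097/30383; 50778/30383 74097/30383 37839/30383]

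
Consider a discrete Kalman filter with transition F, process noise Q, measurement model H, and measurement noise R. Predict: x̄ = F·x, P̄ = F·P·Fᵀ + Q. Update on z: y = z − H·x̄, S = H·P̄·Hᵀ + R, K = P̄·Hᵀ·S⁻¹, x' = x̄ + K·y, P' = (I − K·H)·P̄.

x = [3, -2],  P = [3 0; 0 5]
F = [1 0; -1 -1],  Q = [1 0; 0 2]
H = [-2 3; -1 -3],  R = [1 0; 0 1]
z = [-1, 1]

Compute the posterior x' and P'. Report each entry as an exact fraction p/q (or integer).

x' = [263/1365, -53/182]
P' = [281/1365 3/91; 3/91 11/182]

x̄ = F·x = [3, -1]
P̄ = F·P·Fᵀ + Q = [4 -3; -3 10]
y = z − H·x̄ = [8, 1]
S = H·P̄·Hᵀ + R = [143 -91; -91 77]
K = P̄·Hᵀ·S⁻¹ = [-61/195 -32/105; 3/26 -3/14]
x' = x̄ + K·y = [263/1365, -53/182]
P' = (I − K·H)·P̄ = [281/1365 3/91; 3/91 11/182]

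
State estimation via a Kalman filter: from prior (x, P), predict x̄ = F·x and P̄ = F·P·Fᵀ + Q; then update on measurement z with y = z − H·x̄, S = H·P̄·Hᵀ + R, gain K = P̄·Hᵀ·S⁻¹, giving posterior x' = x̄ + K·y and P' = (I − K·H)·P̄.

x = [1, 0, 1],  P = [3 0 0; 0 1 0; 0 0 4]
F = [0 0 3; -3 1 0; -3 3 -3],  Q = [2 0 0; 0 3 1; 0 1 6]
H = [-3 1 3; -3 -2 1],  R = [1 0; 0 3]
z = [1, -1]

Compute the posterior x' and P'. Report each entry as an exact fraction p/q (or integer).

x̄ = F·x = [3, -3, -6]
P̄ = F·P·Fᵀ + Q = [38 0 -36; 0 31 31; -36 31 78]
y = z − H·x̄ = [31, 8]
S = H·P̄·Hᵀ + R = [1910 791; 791 639]
K = P̄·Hᵀ·S⁻¹ = [-23208/594809 -110898/594809; 103757/594809 -157294/594809; 140263/594809 -58203/594809]
x' = x̄ + K·y = [177795/594809, 173688/594809, 313675/594809]
P' = (I − K·H)·P̄ = [815866/594809 -560046/594809 994812/594809; -560046/594809 697097/594809 -757826/594809; 994812/594809 -757826/594809 1294175/594809]

x' = [177795/594809, 173688/594809, 313675/594809]
P' = [815866/594809 -560046/594809 994812/594809; -560046/594809 697097/594809 -757826/594809; 994812/594809 -757826/594809 1294175/594809]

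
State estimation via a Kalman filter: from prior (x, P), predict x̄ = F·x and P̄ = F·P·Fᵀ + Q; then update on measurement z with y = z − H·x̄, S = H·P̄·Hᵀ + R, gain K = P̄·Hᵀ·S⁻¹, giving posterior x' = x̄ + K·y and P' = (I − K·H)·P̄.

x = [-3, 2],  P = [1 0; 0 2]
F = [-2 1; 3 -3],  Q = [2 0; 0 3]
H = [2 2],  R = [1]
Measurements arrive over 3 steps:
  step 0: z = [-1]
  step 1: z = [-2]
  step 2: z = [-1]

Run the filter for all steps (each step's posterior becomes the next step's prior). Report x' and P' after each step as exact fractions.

step 0: x̄ = F·x = [8, -15]
step 0: P̄ = F·P·Fᵀ + Q = [8 -12; -12 30]
step 0: y = z − H·x̄ = [13]
step 0: S = H·P̄·Hᵀ + R = [57]
step 0: K = P̄·Hᵀ·S⁻¹ = [-8/57; 12/19]
step 0: x' = x̄ + K·y = [352/57, -129/19]
step 0: P' = (I − K·H)·P̄ = [392/57 -132/19; -132/19 138/19]
step 1: x̄ = F·x = [-1091/57, 739/19]
step 1: P̄ = F·P·Fᵀ + Q = [3680/57 -2386/19; -2386/19 4851/19]
step 1: y = z − H·x̄ = [-2366/57]
step 1: S = H·P̄·Hᵀ + R = [15725/57]
step 1: K = P̄·Hᵀ·S⁻¹ = [-188/425; 174/185]
step 1: x' = x̄ + K·y = [-331/425, -27/185]
step 1: P' = (I − K·H)·P̄ = [4496/425 -54/5; -54/5 417/37]
step 2: x̄ = F·x = [22199/15725, -29856/15725]
step 2: P̄ = F·P·Fᵀ + Q = [1553403/15725 -3058257/15725; -3058257/15725 6196308/15725]
step 2: y = z − H·x̄ = [-411/15725]
step 2: S = H·P̄·Hᵀ + R = [6548513/15725]
step 2: K = P̄·Hᵀ·S⁻¹ = [-3009708/6548513; 6276102/6548513]
step 2: x' = x̄ + K·y = [9323207/6548513, -12597258/6548513]
step 2: P' = (I − K·H)·P̄ = [70851351/6548513 -72356205/6548513; -72356205/6548513 75494256/6548513]

step 0: x' = [352/57, -129/19], P' = [392/57 -132/19; -132/19 138/19]
step 1: x' = [-331/425, -27/185], P' = [4496/425 -54/5; -54/5 417/37]
step 2: x' = [9323207/6548513, -12597258/6548513], P' = [70851351/6548513 -72356205/6548513; -72356205/6548513 75494256/6548513]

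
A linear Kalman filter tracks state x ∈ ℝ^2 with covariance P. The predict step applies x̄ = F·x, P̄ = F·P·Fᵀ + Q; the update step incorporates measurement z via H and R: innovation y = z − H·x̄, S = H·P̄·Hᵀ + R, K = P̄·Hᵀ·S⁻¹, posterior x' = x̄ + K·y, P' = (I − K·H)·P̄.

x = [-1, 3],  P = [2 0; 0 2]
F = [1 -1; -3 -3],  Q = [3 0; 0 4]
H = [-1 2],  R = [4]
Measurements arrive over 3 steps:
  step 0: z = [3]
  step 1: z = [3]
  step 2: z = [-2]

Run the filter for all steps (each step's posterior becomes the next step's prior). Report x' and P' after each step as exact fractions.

step 0: x' = [-761/171, -146/171], P' = [1148/171 560/171; 560/171 440/171]
step 1: x' = [-6893/3345, 1907/3345], P' = [52596/12265 25136/12265; 25136/12265 24176/12265]
step 2: x' = [-31701994/15669657, -30521722/15669657], P' = [22497692/5223219 10781216/5223219; 10781216/5223219 10330952/5223219]

step 0: x̄ = F·x = [-4, -6]
step 0: P̄ = F·P·Fᵀ + Q = [7 0; 0 40]
step 0: y = z − H·x̄ = [11]
step 0: S = H·P̄·Hᵀ + R = [171]
step 0: K = P̄·Hᵀ·S⁻¹ = [-7/171; 80/171]
step 0: x' = x̄ + K·y = [-761/171, -146/171]
step 0: P' = (I − K·H)·P̄ = [1148/171 560/171; 560/171 440/171]
step 1: x̄ = F·x = [-205/57, 907/57]
step 1: P̄ = F·P·Fᵀ + Q = [109/19 -236/19; -236/19 2784/19]
step 1: y = z − H·x̄ = [-616/19]
step 1: S = H·P̄·Hᵀ + R = [12265/19]
step 1: K = P̄·Hᵀ·S⁻¹ = [-581/12265; 5804/12265]
step 1: x' = x̄ + K·y = [-6893/3345, 1907/3345]
step 1: P' = (I − K·H)·P̄ = [52596/12265 25136/12265; 25136/12265 24176/12265]
step 2: x̄ = F·x = [-1760/669, 4986/1115]
step 2: P̄ = F·P·Fᵀ + Q = [12659/2453 -17052/2453; -17052/2453 1192456/12265]
step 2: y = z − H·x̄ = [-45406/3345]
step 2: S = H·P̄·Hᵀ + R = [5223219/12265]
step 2: K = P̄·Hᵀ·S⁻¹ = [-233815/5223219; 2470172/5223219]
step 2: x' = x̄ + K·y = [-31701994/15669657, -30521722/15669657]
step 2: P' = (I − K·H)·P̄ = [22497692/5223219 10781216/5223219; 10781216/5223219 10330952/5223219]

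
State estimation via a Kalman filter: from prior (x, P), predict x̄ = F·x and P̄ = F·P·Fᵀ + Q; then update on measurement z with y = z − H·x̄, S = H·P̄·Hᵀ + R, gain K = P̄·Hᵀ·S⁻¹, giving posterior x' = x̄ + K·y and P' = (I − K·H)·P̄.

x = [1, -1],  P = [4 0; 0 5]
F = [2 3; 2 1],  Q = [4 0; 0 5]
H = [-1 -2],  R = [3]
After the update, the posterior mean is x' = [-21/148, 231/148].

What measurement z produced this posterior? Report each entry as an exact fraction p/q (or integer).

z = [-3]

x̄ = F·x = [-1, 1]
P̄ = F·P·Fᵀ + Q = [65 31; 31 26]
S = H·P̄·Hᵀ + R = [296]
K = P̄·Hᵀ·S⁻¹ = [-127/296; -83/296]
x' − x̄ = [127/148, 83/148] = K·y
y = (KᵀK)⁻¹·Kᵀ·(x' − x̄) = [-2]
z = y + H·x̄ = [-2] + [-1] = [-3]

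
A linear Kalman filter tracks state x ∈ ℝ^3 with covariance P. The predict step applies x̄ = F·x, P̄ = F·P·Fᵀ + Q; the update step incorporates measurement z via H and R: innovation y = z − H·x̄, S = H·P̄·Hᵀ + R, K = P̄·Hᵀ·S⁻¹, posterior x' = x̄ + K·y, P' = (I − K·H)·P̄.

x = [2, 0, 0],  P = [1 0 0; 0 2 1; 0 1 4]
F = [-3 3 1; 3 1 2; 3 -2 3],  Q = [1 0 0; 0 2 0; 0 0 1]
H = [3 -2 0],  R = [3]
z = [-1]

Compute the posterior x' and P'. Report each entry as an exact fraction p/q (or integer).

x̄ = F·x = [-6, 6, 6]
P̄ = F·P·Fᵀ + Q = [38 12 -2; 12 33 28; -2 28 42]
y = z − H·x̄ = [29]
S = H·P̄·Hᵀ + R = [333]
K = P̄·Hᵀ·S⁻¹ = [10/37; -10/111; -62/333]
x' = x̄ + K·y = [68/37, 376/111, 200/333]
P' = (I − K·H)·P̄ = [506/37 744/37 546/37; 744/37 1121/37 2488/111; 546/37 2488/111 10142/333]

x' = [68/37, 376/111, 200/333]
P' = [506/37 744/37 546/37; 744/37 1121/37 2488/111; 546/37 2488/111 10142/333]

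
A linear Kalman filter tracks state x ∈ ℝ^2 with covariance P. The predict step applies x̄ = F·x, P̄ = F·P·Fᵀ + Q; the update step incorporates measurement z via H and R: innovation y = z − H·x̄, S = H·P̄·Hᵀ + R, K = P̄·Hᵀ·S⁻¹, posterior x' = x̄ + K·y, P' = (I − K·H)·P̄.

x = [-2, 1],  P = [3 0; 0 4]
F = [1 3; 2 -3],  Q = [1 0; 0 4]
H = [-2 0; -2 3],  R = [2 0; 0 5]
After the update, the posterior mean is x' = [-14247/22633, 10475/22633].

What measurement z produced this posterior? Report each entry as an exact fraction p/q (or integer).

x̄ = F·x = [1, -7]
P̄ = F·P·Fᵀ + Q = [40 -30; -30 52]
S = H·P̄·Hᵀ + R = [162 340; 340 993]
K = P̄·Hᵀ·S⁻¹ = [-10820/22633 -170/22633; -6930/22633 7296/22633]
x' − x̄ = [-36880/22633, 168906/22633] = K·y
y = (KᵀK)⁻¹·Kᵀ·(x' − x̄) = [3, 26]
z = y + H·x̄ = [3, 26] + [-2, -23] = [1, 3]

z = [1, 3]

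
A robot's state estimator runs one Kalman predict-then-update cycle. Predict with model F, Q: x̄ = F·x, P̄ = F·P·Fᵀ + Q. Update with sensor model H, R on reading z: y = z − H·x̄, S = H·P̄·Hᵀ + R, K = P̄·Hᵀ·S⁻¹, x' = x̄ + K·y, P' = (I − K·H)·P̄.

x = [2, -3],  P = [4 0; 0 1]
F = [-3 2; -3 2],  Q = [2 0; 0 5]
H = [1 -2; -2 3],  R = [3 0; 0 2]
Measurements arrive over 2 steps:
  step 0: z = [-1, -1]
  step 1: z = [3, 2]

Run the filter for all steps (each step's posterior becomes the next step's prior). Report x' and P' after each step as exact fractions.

step 0: x̄ = F·x = [-12, -12]
step 0: P̄ = F·P·Fᵀ + Q = [42 40; 40 45]
step 0: y = z − H·x̄ = [-13, 11]
step 0: S = H·P̄·Hᵀ + R = [65 -74; -74 95]
step 0: K = P̄·Hᵀ·S⁻¹ = [-946/699 -472/699; -680/699 -125/699]
step 0: x' = x̄ + K·y = [-1282/699, -923/699]
step 0: P' = (I − K·H)·P̄ = [10402/699 6620/699; 6620/699 4330/699]
step 1: x̄ = F·x = [2000/699, 2000/699]
step 1: P̄ = F·P·Fᵀ + Q = [32896/699 31498/699; 31498/699 34993/699]
step 1: y = z − H·x̄ = [4097/699, -602/699]
step 1: S = H·P̄·Hᵀ + R = [48973/699 -55264/699; -55264/699 69943/699]
step 1: K = P̄·Hᵀ·S⁻¹ = [-742628/531057 -368846/531057; -531928/531057 -101527/531057]
step 1: x' = x̄ + K·y = [-2515576/531057, -1510838/531057]
step 1: P' = (I − K·H)·P̄ = [8159036/531057 5193460/531057; 5193460/531057 3394622/531057]

step 0: x' = [-1282/699, -923/699], P' = [10402/699 6620/699; 6620/699 4330/699]
step 1: x' = [-2515576/531057, -1510838/531057], P' = [8159036/531057 5193460/531057; 5193460/531057 3394622/531057]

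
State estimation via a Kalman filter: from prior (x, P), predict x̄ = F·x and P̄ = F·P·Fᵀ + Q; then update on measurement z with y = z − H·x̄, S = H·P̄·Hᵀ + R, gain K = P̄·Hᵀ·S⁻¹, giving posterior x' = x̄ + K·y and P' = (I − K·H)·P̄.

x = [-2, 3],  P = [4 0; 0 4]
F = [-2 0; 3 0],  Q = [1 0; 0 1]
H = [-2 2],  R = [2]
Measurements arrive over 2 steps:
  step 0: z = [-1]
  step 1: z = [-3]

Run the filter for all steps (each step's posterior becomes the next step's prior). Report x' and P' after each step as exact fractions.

step 0: x' = [1/5, -71/205], P' = [3/5 2/5; 2/5 143/205]
step 1: x' = [3/5, -29/35], P' = [3/5 2/5; 2/5 24/35]

step 0: x̄ = F·x = [4, -6]
step 0: P̄ = F·P·Fᵀ + Q = [17 -24; -24 37]
step 0: y = z − H·x̄ = [19]
step 0: S = H·P̄·Hᵀ + R = [410]
step 0: K = P̄·Hᵀ·S⁻¹ = [-1/5; 61/205]
step 0: x' = x̄ + K·y = [1/5, -71/205]
step 0: P' = (I − K·H)·P̄ = [3/5 2/5; 2/5 143/205]
step 1: x̄ = F·x = [-2/5, 3/5]
step 1: P̄ = F·P·Fᵀ + Q = [17/5 -18/5; -18/5 32/5]
step 1: y = z − H·x̄ = [-5]
step 1: S = H·P̄·Hᵀ + R = [70]
step 1: K = P̄·Hᵀ·S⁻¹ = [-1/5; 2/7]
step 1: x' = x̄ + K·y = [3/5, -29/35]
step 1: P' = (I − K·H)·P̄ = [3/5 2/5; 2/5 24/35]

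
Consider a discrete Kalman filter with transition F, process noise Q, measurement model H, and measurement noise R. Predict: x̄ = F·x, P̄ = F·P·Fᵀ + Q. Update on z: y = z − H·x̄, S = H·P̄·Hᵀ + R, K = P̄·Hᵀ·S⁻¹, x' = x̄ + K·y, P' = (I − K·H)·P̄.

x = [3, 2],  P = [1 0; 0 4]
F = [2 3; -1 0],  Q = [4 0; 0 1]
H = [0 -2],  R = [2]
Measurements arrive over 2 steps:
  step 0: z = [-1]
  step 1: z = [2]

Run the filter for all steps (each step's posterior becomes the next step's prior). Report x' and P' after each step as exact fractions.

step 0: x' = [46/5, -1/5], P' = [212/5 -2/5; -2/5 2/5]
step 1: x' = [959/439, -480/439], P' = [5794/439 -418/439; -418/439 217/439]

step 0: x̄ = F·x = [12, -3]
step 0: P̄ = F·P·Fᵀ + Q = [44 -2; -2 2]
step 0: y = z − H·x̄ = [-7]
step 0: S = H·P̄·Hᵀ + R = [10]
step 0: K = P̄·Hᵀ·S⁻¹ = [2/5; -2/5]
step 0: x' = x̄ + K·y = [46/5, -1/5]
step 0: P' = (I − K·H)·P̄ = [212/5 -2/5; -2/5 2/5]
step 1: x̄ = F·x = [89/5, -46/5]
step 1: P̄ = F·P·Fᵀ + Q = [862/5 -418/5; -418/5 217/5]
step 1: y = z − H·x̄ = [-82/5]
step 1: S = H·P̄·Hᵀ + R = [878/5]
step 1: K = P̄·Hᵀ·S⁻¹ = [418/439; -217/439]
step 1: x' = x̄ + K·y = [959/439, -480/439]
step 1: P' = (I − K·H)·P̄ = [5794/439 -418/439; -418/439 217/439]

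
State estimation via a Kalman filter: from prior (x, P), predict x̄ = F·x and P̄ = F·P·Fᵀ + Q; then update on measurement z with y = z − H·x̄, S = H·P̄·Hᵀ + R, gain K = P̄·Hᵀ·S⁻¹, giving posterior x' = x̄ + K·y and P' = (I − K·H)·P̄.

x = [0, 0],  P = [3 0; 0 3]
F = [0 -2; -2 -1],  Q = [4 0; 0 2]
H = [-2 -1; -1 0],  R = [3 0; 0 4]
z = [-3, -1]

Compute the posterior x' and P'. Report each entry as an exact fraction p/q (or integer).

x' = [185/179, 301/358]
P' = [284/179 -454/179; -454/179 1172/179]

x̄ = F·x = [0, 0]
P̄ = F·P·Fᵀ + Q = [16 6; 6 17]
y = z − H·x̄ = [-3, -1]
S = H·P̄·Hᵀ + R = [108 38; 38 20]
K = P̄·Hᵀ·S⁻¹ = [-38/179 -71/179; -88/179 227/358]
x' = x̄ + K·y = [185/179, 301/358]
P' = (I − K·H)·P̄ = [284/179 -454/179; -454/179 1172/179]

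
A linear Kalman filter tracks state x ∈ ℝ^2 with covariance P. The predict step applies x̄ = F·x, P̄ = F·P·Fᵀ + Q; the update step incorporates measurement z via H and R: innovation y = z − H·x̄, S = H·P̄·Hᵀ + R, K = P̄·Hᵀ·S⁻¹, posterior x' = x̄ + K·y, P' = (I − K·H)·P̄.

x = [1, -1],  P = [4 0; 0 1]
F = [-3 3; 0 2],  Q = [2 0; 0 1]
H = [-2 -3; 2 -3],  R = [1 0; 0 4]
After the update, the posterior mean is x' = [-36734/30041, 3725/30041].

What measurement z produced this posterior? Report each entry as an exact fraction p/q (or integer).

x̄ = F·x = [-6, -2]
P̄ = F·P·Fᵀ + Q = [47 6; 6 5]
S = H·P̄·Hᵀ + R = [306 -143; -143 165]
K = P̄·Hᵀ·S⁻¹ = [-692/2731 7240/30041; -444/2731 -4779/30041]
x' − x̄ = [143512/30041, 63807/30041] = K·y
y = (KᵀK)⁻¹·Kᵀ·(x' − x̄) = [-16, 3]
z = y + H·x̄ = [-16, 3] + [18, -6] = [2, -3]

z = [2, -3]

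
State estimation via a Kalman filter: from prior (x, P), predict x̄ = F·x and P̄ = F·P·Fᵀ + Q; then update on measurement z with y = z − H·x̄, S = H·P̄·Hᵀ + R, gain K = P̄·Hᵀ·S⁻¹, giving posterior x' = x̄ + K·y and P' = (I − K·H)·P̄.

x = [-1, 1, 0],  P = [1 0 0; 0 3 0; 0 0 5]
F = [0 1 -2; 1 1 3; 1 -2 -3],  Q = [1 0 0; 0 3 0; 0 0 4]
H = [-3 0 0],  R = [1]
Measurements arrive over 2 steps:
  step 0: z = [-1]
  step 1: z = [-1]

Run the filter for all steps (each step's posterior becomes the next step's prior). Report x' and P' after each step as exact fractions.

step 0: x' = [73/217, 162/217, -795/217], P' = [24/217 -27/217 24/217; -27/217 4723/217 -5018/217; 24/217 -5018/217 8270/217]
step 1: x' = [176028/523045, -339952/104609, 2699809/523045], P' = [58092/523045 -9998/104609 35081/523045; -9998/104609 3282830/104609 -4091425/104609; 35081/523045 -4091425/104609 30818273/523045]

step 0: x̄ = F·x = [1, 0, -3]
step 0: P̄ = F·P·Fᵀ + Q = [24 -27 24; -27 52 -50; 24 -50 62]
step 0: y = z − H·x̄ = [2]
step 0: S = H·P̄·Hᵀ + R = [217]
step 0: K = P̄·Hᵀ·S⁻¹ = [-72/217; 81/217; -72/217]
step 0: x' = x̄ + K·y = [73/217, 162/217, -795/217]
step 0: P' = (I − K·H)·P̄ = [24/217 -27/217 24/217; -27/217 4723/217 -5018/217; 24/217 -5018/217 8270/217]
step 1: x̄ = F·x = [1752/217, -2150/217, 2134/217]
step 1: P̄ = F·P·Fᵀ + Q = [58092/217 -49990/217 35081/217; -49990/217 49810/217 -38663/217; 35081/217 -38663/217 33962/217]
step 1: y = z − H·x̄ = [5039/217]
step 1: S = H·P̄·Hᵀ + R = [523045/217]
step 1: K = P̄·Hᵀ·S⁻¹ = [-174276/523045; 29994/104609; -105243/523045]
step 1: x' = x̄ + K·y = [176028/523045, -339952/104609, 2699809/523045]
step 1: P' = (I − K·H)·P̄ = [58092/523045 -9998/104609 35081/523045; -9998/104609 3282830/104609 -4091425/104609; 35081/523045 -4091425/104609 30818273/523045]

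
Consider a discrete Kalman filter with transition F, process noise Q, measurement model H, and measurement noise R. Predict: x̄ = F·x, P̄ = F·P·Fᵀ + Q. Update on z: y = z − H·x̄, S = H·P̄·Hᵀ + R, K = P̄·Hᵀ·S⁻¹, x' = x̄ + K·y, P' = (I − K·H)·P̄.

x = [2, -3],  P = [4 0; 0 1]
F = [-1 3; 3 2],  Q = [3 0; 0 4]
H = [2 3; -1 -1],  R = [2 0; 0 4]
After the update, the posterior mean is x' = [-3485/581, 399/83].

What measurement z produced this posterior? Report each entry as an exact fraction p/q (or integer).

x̄ = F·x = [-11, 0]
P̄ = F·P·Fᵀ + Q = [16 -6; -6 44]
S = H·P̄·Hᵀ + R = [390 -134; -134 52]
K = P̄·Hᵀ·S⁻¹ = [-153/581 -506/581; 41/83 45/83]
x' − x̄ = [2906/581, 399/83] = K·y
y = (KᵀK)⁻¹·Kᵀ·(x' − x̄) = [24, -13]
z = y + H·x̄ = [24, -13] + [-22, 11] = [2, -2]

z = [2, -2]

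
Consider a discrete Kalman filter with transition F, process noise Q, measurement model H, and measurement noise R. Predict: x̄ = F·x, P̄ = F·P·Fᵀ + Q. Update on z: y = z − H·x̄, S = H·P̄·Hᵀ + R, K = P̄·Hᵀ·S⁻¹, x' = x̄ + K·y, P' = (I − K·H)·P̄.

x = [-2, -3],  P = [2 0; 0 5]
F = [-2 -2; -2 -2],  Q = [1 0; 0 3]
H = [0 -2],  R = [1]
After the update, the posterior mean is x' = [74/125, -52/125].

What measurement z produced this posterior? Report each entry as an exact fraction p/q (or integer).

x̄ = F·x = [10, 10]
P̄ = F·P·Fᵀ + Q = [29 28; 28 31]
S = H·P̄·Hᵀ + R = [125]
K = P̄·Hᵀ·S⁻¹ = [-56/125; -62/125]
x' − x̄ = [-1176/125, -1302/125] = K·y
y = (KᵀK)⁻¹·Kᵀ·(x' − x̄) = [21]
z = y + H·x̄ = [21] + [-20] = [1]

z = [1]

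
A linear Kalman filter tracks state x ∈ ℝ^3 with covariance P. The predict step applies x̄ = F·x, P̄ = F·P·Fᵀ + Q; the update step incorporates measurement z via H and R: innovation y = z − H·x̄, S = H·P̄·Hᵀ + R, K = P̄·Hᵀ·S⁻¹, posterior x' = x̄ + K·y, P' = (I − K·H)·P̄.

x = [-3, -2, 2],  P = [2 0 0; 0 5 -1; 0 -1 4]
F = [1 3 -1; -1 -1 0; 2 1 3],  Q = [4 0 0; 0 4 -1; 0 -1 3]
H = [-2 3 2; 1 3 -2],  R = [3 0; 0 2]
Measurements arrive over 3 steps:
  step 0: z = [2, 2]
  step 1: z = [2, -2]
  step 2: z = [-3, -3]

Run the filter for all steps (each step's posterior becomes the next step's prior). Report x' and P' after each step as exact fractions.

step 0: x̄ = F·x = [-11, 5, -2]
step 0: P̄ = F·P·Fᵀ + Q = [61 -18 -1; -18 11 -7; -1 -7 46]
step 0: y = z − H·x̄ = [-31, -6]
step 0: S = H·P̄·Hᵀ + R = [670 -159; -159 326]
step 0: K = P̄·Hᵀ·S⁻¹ = [-56597/193139 -22272/193139; 22541/193139 28175/193139; 5672/193139 -64773/193139]
step 0: x' = x̄ + K·y = [-236390/193139, 97874/193139, -173472/193139]
step 0: P' = (I − K·H)·P̄ = [1907661/193139 282221/193139 1399434/193139; 282221/193139 67699/193139 214484/193139; 1399434/193139 214484/193139 1086216/193139]
step 1: x̄ = F·x = [230704/193139, 138516/193139, -895322/193139]
step 1: P̄ = F·P·Fᵀ + Q = [1983278/193139 -1625724/193139 5850624/193139; -1625724/193139 3312358/193139 -9764577/193139; 5850624/193139 -9764577/193139 37262700/193139]
step 1: y = z − H·x̄ = [2222782/193139, -2823174/193139]
step 1: S = H·P̄·Hᵀ + R = [42903323/193139 -83225218/193139; -83225218/193139 265249662/193139]
step 1: K = P̄·Hᵀ·S⁻¹ = [-1182380722/11529662609 -1005396027/11529662609; 1644363696/11529662609 1726087572/11529662609; 1916967792/11529662609 -7313892597/23059325218]
step 1: x' = x̄ + K·y = [14860657970/11529662609, 1962623892/11529662609, 22069269415/11529662609]
step 1: P' = (I − K·H)·P̄ = [59911799172/11529662609 9058977492/11529662609 44549761851/11529662609; 9058977492/11529662609 2907373954/11529662609 7164462105/11529662609; 44549761851/11529662609 7164462105/11529662609 73357040763/23059325218]
step 2: x̄ = F·x = [-1320739769/11529662609, -16823281862/11529662609, 97891748077/11529662609]
step 2: P̄ = F·P·Fᵀ + Q = [182285808391/23059325218 -53155607046/11529662609 367576920393/23059325218; -53155607046/11529662609 127055778546/11529662609 -316580239251/11529662609; 367576920393/23059325218 -316580239251/11529662609 2442140133425/23059325218]
step 2: y = z − H·x̄ = [-182544117933/11529662609, 212985093682/11529662609]
step 2: S = H·P̄·Hᵀ + R = [1795539610341/11529662609 -2660866486010/11529662609; -2660866486010/11529662609 17773719782255/23059325218]
step 2: K = P̄·Hᵀ·S⁻¹ = [-2934335094522/27995768324549 -11258899662769/139978841622745; 43813806745356/307953451570039 232128667367052/1539767257850195; 50646213692567/307953451570039 -480023496799067/1539767257850195]
step 2: x' = x̄ + K·y = [8272109826663/139978841622745, -1427080453376774/1539767257850195, 196607404610874/1539767257850195]
step 2: P' = (I − K·H)·P̄ = [713741611951832/139978841622745 107868131034744/139978841622745 529931902190801/139978841622745; 107868131034744/139978841622745 384668979549438/1539767257850195 938149522648197/1539767257850195; 529931902190801/139978841622745 938149522648197/1539767257850195 4801873242820768/1539767257850195]

step 0: x' = [-236390/193139, 97874/193139, -173472/193139], P' = [1907661/193139 282221/193139 1399434/193139; 282221/193139 67699/193139 214484/193139; 1399434/193139 214484/193139 1086216/193139]
step 1: x' = [14860657970/11529662609, 1962623892/11529662609, 22069269415/11529662609], P' = [59911799172/11529662609 9058977492/11529662609 44549761851/11529662609; 9058977492/11529662609 2907373954/11529662609 7164462105/11529662609; 44549761851/11529662609 7164462105/11529662609 73357040763/23059325218]
step 2: x' = [8272109826663/139978841622745, -1427080453376774/1539767257850195, 196607404610874/1539767257850195], P' = [713741611951832/139978841622745 107868131034744/139978841622745 529931902190801/139978841622745; 107868131034744/139978841622745 384668979549438/1539767257850195 938149522648197/1539767257850195; 529931902190801/139978841622745 938149522648197/1539767257850195 4801873242820768/1539767257850195]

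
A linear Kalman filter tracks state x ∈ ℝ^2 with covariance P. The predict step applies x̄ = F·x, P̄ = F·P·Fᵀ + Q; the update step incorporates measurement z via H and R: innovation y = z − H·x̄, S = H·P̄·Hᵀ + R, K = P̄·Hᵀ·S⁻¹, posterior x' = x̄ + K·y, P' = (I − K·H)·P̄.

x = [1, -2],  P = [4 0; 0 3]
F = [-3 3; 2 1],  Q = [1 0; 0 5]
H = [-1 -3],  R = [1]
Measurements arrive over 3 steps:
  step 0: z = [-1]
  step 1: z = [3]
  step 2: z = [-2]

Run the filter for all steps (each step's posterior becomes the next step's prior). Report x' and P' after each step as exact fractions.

step 0: x̄ = F·x = [-9, 0]
step 0: P̄ = F·P·Fᵀ + Q = [64 -15; -15 24]
step 0: y = z − H·x̄ = [-10]
step 0: S = H·P̄·Hᵀ + R = [191]
step 0: K = P̄·Hᵀ·S⁻¹ = [-19/191; -57/191]
step 0: x' = x̄ + K·y = [-1529/191, 570/191]
step 0: P' = (I − K·H)·P̄ = [11863/191 -3948/191; -3948/191 1335/191]
step 1: x̄ = F·x = [6297/191, -2488/191]
step 1: P̄ = F·P·Fᵀ + Q = [190037/191 -79017/191; -79017/191 33950/191]
step 1: y = z − H·x̄ = [-594/191]
step 1: S = H·P̄·Hᵀ + R = [21676/191]
step 1: K = P̄·Hᵀ·S⁻¹ = [23507/10838; -22833/21676]
step 1: x' = x̄ + K·y = [142104/5419, -105673/10838]
step 1: P' = (I − K·H)·P̄ = [2498594/5419 -1673565/10838; -1673565/10838 1123321/21676]
step 2: x̄ = F·x = [-1169643/10838, 462743/10838]
step 2: P̄ = F·P·Fᵀ + Q = [160329289/21676 -66637683/21676; -66637683/21676 27820685/21676]
step 2: y = z − H·x̄ = [98455/5419]
step 2: S = H·P̄·Hᵀ + R = [2727758/5419]
step 2: K = P̄·Hᵀ·S⁻¹ = [4947970/1363879; -4206093/2727758]
step 2: x' = x̄ + K·y = [-114586963/2727758, 20023489/1363879]
step 2: P' = (I − K·H)·P̄ = [4209354749/5455516 -1409715543/5455516; -1409715543/5455516 472709243/5455516]

step 0: x' = [-1529/191, 570/191], P' = [11863/191 -3948/191; -3948/191 1335/191]
step 1: x' = [142104/5419, -105673/10838], P' = [2498594/5419 -1673565/10838; -1673565/10838 1123321/21676]
step 2: x' = [-114586963/2727758, 20023489/1363879], P' = [4209354749/5455516 -1409715543/5455516; -1409715543/5455516 472709243/5455516]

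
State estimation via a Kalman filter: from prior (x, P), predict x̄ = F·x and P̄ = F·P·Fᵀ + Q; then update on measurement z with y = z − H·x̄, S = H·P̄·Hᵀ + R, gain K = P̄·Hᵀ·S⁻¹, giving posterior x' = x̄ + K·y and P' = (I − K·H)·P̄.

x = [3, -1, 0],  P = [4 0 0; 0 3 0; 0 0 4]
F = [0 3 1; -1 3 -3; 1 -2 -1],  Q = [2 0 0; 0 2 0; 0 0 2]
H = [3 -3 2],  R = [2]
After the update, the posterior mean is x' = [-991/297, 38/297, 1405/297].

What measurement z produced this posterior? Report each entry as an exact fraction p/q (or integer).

z = [-1]

x̄ = F·x = [-3, -6, 5]
P̄ = F·P·Fᵀ + Q = [33 15 -22; 15 69 -10; -22 -10 22]
S = H·P̄·Hᵀ + R = [594]
K = P̄·Hᵀ·S⁻¹ = [5/297; -91/297; 4/297]
x' − x̄ = [-100/297, 1820/297, -80/297] = K·y
y = (KᵀK)⁻¹·Kᵀ·(x' − x̄) = [-20]
z = y + H·x̄ = [-20] + [19] = [-1]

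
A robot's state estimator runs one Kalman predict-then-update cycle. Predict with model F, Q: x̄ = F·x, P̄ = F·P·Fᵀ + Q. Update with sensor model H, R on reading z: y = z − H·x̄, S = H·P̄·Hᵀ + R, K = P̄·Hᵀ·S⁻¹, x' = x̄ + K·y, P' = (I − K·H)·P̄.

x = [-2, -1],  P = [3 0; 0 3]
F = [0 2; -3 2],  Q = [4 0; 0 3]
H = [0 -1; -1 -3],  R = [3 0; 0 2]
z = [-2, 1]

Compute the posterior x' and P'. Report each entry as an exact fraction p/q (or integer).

x' = [-703/168, 127/112]
P' = [107/14 -65/28; -65/28 51/56]

x̄ = F·x = [-2, 4]
P̄ = F·P·Fᵀ + Q = [16 12; 12 42]
y = z − H·x̄ = [2, 11]
S = H·P̄·Hᵀ + R = [45 138; 138 468]
K = P̄·Hᵀ·S⁻¹ = [65/84 -19/56; -17/56 -23/112]
x' = x̄ + K·y = [-703/168, 127/112]
P' = (I − K·H)·P̄ = [107/14 -65/28; -65/28 51/56]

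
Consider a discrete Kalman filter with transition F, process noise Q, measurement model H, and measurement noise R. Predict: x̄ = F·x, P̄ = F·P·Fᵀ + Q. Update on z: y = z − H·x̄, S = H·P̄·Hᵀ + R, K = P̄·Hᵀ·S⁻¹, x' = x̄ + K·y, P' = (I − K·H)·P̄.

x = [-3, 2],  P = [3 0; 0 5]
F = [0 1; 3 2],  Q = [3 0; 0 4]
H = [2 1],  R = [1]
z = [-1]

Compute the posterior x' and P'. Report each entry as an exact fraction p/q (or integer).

x̄ = F·x = [2, -5]
P̄ = F·P·Fᵀ + Q = [8 10; 10 51]
y = z − H·x̄ = [0]
S = H·P̄·Hᵀ + R = [124]
K = P̄·Hᵀ·S⁻¹ = [13/62; 71/124]
x' = x̄ + K·y = [2, -5]
P' = (I − K·H)·P̄ = [79/31 -303/62; -303/62 1283/124]

x' = [2, -5]
P' = [79/31 -303/62; -303/62 1283/124]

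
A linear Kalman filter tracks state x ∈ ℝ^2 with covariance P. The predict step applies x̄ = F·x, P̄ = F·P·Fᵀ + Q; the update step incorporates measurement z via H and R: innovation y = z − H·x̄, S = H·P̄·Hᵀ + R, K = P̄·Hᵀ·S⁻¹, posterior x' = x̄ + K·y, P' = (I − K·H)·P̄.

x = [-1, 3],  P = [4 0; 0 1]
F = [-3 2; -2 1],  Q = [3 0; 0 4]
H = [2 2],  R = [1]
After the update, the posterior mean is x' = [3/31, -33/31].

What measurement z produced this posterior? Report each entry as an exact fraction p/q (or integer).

z = [-2]

x̄ = F·x = [9, 5]
P̄ = F·P·Fᵀ + Q = [43 26; 26 21]
S = H·P̄·Hᵀ + R = [465]
K = P̄·Hᵀ·S⁻¹ = [46/155; 94/465]
x' − x̄ = [-276/31, -188/31] = K·y
y = (KᵀK)⁻¹·Kᵀ·(x' − x̄) = [-30]
z = y + H·x̄ = [-30] + [28] = [-2]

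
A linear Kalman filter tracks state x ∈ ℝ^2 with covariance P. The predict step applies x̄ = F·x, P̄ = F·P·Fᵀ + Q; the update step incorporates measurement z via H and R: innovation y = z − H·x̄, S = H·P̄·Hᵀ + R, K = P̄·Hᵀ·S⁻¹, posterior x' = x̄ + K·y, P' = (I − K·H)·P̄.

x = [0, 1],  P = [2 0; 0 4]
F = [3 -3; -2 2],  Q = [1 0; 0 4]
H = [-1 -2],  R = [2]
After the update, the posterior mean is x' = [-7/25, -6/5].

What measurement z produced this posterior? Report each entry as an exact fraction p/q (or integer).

x̄ = F·x = [-3, 2]
P̄ = F·P·Fᵀ + Q = [55 -36; -36 28]
S = H·P̄·Hᵀ + R = [25]
K = P̄·Hᵀ·S⁻¹ = [17/25; -4/5]
x' − x̄ = [68/25, -16/5] = K·y
y = (KᵀK)⁻¹·Kᵀ·(x' − x̄) = [4]
z = y + H·x̄ = [4] + [-1] = [3]

z = [3]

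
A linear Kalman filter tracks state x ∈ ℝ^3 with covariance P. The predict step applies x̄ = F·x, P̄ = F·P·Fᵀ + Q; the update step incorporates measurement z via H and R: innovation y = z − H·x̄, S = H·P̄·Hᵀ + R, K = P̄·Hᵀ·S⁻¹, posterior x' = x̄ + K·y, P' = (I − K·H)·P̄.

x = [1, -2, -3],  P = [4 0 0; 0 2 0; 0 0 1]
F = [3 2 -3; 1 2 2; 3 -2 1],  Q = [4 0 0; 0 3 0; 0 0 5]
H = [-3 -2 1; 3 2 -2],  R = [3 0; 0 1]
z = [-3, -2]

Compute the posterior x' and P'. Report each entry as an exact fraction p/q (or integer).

x' = [34911/4093, -72521/8186, 80647/16372]
P' = [45501/8186 -27066/4093 15237/8186; -27066/4093 42382/4093 3673/8186; 15237/8186 3673/8186 60637/16372]

x̄ = F·x = [8, -9, 4]
P̄ = F·P·Fᵀ + Q = [57 14 25; 14 19 6; 25 6 50]
y = z − H·x̄ = [-1, 0]
S = H·P̄·Hᵀ + R = [636 -596; -596 610]
K = P̄·Hᵀ·S⁻¹ = [-2167/4093 -2235/8186; -1153/8186 -107/4093; -15159/16372 -3790/4093]
x' = x̄ + K·y = [34911/4093, -72521/8186, 80647/16372]
P' = (I − K·H)·P̄ = [45501/8186 -27066/4093 15237/8186; -27066/4093 42382/4093 3673/8186; 15237/8186 3673/8186 60637/16372]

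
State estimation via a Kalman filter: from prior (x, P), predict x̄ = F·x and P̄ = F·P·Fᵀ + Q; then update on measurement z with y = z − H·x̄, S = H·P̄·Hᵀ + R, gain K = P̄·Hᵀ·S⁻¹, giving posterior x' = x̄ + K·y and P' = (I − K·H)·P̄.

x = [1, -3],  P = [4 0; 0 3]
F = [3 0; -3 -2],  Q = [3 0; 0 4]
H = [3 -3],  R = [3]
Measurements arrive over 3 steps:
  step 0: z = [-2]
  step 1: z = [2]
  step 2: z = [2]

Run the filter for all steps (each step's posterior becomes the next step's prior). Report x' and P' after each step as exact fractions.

step 0: x̄ = F·x = [3, 3]
step 0: P̄ = F·P·Fᵀ + Q = [39 -36; -36 52]
step 0: y = z − H·x̄ = [-2]
step 0: S = H·P̄·Hᵀ + R = [1470]
step 0: K = P̄·Hᵀ·S⁻¹ = [15/98; -44/245]
step 0: x' = x̄ + K·y = [132/49, 823/245]
step 0: P' = (I − K·H)·P̄ = [447/98 216/49; 216/49 1124/245]
step 1: x̄ = F·x = [396/49, -74/5]
step 1: P̄ = F·P·Fᵀ + Q = [4317/98 -135/2; -135/2 1163/10]
step 1: y = z − H·x̄ = [-16328/245]
step 1: S = H·P̄·Hᵀ + R = [651984/245]
step 1: K = P̄·Hᵀ·S⁻¹ = [13665/108664; -45031/217328]
step 1: x' = x̄ + K·y = [-4065/13583, -26921/27166]
step 1: P' = (I − K·H)·P̄ = [106863/54332 200061/108664; 200061/108664 445153/217328]
step 2: x̄ = F·x = [-12195/13583, 39116/13583]
step 2: P̄ = F·P·Fᵀ + Q = [1124763/54332 -780975/27166; -780975/27166 1412307/27166]
step 2: y = z − H·x̄ = [181099/13583]
step 2: S = H·P̄·Hᵀ + R = [63822489/54332]
step 2: K = P̄·Hᵀ·S⁻¹ = [2686713/21274163; -4386564/21274163]
step 2: x' = x̄ + K·y = [16721094/21274163, 2779784/21274163]
step 2: P' = (I − K·H)·P̄ = [83674857/42548326 78301431/42548326; 78301431/42548326 87074559/42548326]

step 0: x' = [132/49, 823/245], P' = [447/98 216/49; 216/49 1124/245]
step 1: x' = [-4065/13583, -26921/27166], P' = [106863/54332 200061/108664; 200061/108664 445153/217328]
step 2: x' = [16721094/21274163, 2779784/21274163], P' = [83674857/42548326 78301431/42548326; 78301431/42548326 87074559/42548326]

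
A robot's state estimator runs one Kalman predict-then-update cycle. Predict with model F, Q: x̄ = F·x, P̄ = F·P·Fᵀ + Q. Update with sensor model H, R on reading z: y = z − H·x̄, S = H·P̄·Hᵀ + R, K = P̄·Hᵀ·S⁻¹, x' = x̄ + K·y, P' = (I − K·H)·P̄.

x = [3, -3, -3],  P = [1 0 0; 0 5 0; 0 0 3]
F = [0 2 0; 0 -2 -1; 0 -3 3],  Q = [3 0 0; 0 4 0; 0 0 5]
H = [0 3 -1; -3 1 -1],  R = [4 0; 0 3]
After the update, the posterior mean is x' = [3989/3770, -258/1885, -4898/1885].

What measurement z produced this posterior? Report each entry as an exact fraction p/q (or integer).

z = [2, -1]

x̄ = F·x = [-6, 9, 0]
P̄ = F·P·Fᵀ + Q = [23 -20 -30; -20 27 21; -30 21 77]
S = H·P̄·Hᵀ + R = [198 164; 164 212]
K = P̄·Hᵀ·S⁻¹ = [829/3770 -3381/7540; 237/1885 807/3770; -1068/1885 2257/3770]
x' − x̄ = [26609/3770, -17223/1885, -4898/1885] = K·y
y = (KᵀK)⁻¹·Kᵀ·(x' − x̄) = [-25, -28]
z = y + H·x̄ = [-25, -28] + [27, 27] = [2, -1]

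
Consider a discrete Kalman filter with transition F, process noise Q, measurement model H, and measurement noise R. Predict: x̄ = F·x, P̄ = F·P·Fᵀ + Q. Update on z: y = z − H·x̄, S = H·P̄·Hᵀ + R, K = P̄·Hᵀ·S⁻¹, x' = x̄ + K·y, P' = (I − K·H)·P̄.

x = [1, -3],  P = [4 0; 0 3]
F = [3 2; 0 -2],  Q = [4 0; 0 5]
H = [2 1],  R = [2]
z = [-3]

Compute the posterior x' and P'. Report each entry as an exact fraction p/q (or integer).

x' = [-813/179, 1095/179]
P' = [844/179 -1504/179; -1504/179 2994/179]

x̄ = F·x = [-3, 6]
P̄ = F·P·Fᵀ + Q = [52 -12; -12 17]
y = z − H·x̄ = [-3]
S = H·P̄·Hᵀ + R = [179]
K = P̄·Hᵀ·S⁻¹ = [92/179; -7/179]
x' = x̄ + K·y = [-813/179, 1095/179]
P' = (I − K·H)·P̄ = [844/179 -1504/179; -1504/179 2994/179]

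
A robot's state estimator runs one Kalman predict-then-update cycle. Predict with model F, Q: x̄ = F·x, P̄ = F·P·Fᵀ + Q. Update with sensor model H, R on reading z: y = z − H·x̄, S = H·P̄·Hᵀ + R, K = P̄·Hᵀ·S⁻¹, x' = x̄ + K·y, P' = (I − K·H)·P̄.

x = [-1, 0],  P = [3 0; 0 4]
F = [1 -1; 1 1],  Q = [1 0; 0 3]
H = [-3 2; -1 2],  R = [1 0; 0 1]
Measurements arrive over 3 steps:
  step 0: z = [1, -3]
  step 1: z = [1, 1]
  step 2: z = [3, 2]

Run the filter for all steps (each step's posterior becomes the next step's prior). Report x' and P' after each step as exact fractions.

step 0: x' = [-2685/1441, -3379/1441], P' = [640/1441 631/1441; 631/1441 800/1441]
step 1: x' = [-38630/202391, 39996/202391], P' = [64619/202391 62840/202391; 62840/202391 85775/202391]
step 2: x' = [-13496829/25700137, 18122472/25700137], P' = [8138217/25700137 7889956/25700137; 7889956/25700137 10772137/25700137]

step 0: x̄ = F·x = [-1, -1]
step 0: P̄ = F·P·Fᵀ + Q = [8 -1; -1 10]
step 0: y = z − H·x̄ = [0, -2]
step 0: S = H·P̄·Hᵀ + R = [125 72; 72 53]
step 0: K = P̄·Hᵀ·S⁻¹ = [-658/1441 622/1441; -293/1441 969/1441]
step 0: x' = x̄ + K·y = [-2685/1441, -3379/1441]
step 0: P' = (I − K·H)·P̄ = [640/1441 631/1441; 631/1441 800/1441]
step 1: x̄ = F·x = [694/1441, -6064/1441]
step 1: P̄ = F·P·Fᵀ + Q = [1619/1441 -160/1441; -160/1441 7025/1441]
step 1: y = z − H·x̄ = [15651/1441, 14263/1441]
step 1: S = H·P̄·Hᵀ + R = [46032/1441 34237/1441; 34237/1441 31800/1441]
step 1: K = P̄·Hᵀ·S⁻¹ = [-68177/202391 8723/28913; -16970/202391 15530/28913]
step 1: x' = x̄ + K·y = [-38630/202391, 39996/202391]
step 1: P' = (I − K·H)·P̄ = [64619/202391 62840/202391; 62840/202391 85775/202391]
step 2: x̄ = F·x = [-78626/202391, 1366/202391]
step 2: P̄ = F·P·Fᵀ + Q = [227105/202391 -21156/202391; -21156/202391 883247/202391]
step 2: y = z − H·x̄ = [368563/202391, 323424/202391]
step 2: S = H·P̄·Hᵀ + R = [6033196/202391 4383551/202391; 4383551/202391 4047108/202391]
step 2: K = P̄·Hᵀ·S⁻¹ = [-8634739/25700137 7641695/25700137; -2125594/25700137 13654318/25700137]
step 2: x' = x̄ + K·y = [-13496829/25700137, 18122472/25700137]
step 2: P' = (I − K·H)·P̄ = [8138217/25700137 7889956/25700137; 7889956/25700137 10772137/25700137]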